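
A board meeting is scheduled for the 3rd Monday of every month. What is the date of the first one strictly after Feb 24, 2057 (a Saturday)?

Mar 19, 2057

Feb 2057 starts on a Thursday; its first Monday is the 5th, so the 3rd Monday is the 19th — Feb 19, 2057.
That is not after Feb 24, 2057, so look at Mar 2057.
Mar 2057 starts on a Thursday; its first Monday is the 5th, so the 3rd Monday is the 19th — Mar 19, 2057.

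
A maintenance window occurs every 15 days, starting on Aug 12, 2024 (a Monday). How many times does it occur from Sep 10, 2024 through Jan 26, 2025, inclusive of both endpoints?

10

Occurrences land 15·i days after Aug 12, 2024 for i = 0, 1, 2, …
Sep 10, 2024 is 29 days after the start; 29 ÷ 15 = 1 remainder 14; since the remainder is 14, round up to i = 2. First occurrence in the window: #3 on Sep 11, 2024 (2×15 = 30 days in).
Jan 26, 2025 is 167 days after the start; 167 ÷ 15 = 11 remainder 2. Last occurrence in the window: #12 on Jan 24, 2025.
Occurrences #3 through #12: 10 in total.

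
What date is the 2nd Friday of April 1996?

12 April 1996

April 1996 begins on a Monday, so the first Friday is April 5 (4 days later).
The 2nd Friday is 1 weeks later: 5 + 7 = 12.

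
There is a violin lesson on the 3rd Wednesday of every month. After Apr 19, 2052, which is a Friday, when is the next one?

Apr 2052 starts on a Monday; its first Wednesday is the 3rd, so the 3rd Wednesday is the 17th — Apr 17, 2052.
That is not after Apr 19, 2052, so look at May 2052.
May 2052 starts on a Wednesday; its first Wednesday is the 1st, so the 3rd Wednesday is the 15th — May 15, 2052.

May 15, 2052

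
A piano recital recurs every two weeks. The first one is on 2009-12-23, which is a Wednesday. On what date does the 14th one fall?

The 14th occurrence is 13 intervals after the first: 13 × 14 = 182 days after 2009-12-23.
December has 31 days — 8 days to the end of December leaves 174.
January has 31 days (143 left).
February has 28 days (115 left).
March has 31 days (84 left).
April has 30 days (54 left).
May has 31 days (23 left).
23 days into June → 2010-06-23.

2010-06-23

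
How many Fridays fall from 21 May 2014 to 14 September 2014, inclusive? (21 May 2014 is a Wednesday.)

21 May 2014 is a Wednesday; the first Friday on or after it is 23 May 2014 (2 days later).
From 23 May 2014 to 14 September 2014: 8 + 30 + 31 + 31 + 14 = 114 days (rest of May, June, July, August, September).
114 ÷ 7 = 16 full weeks with remainder 2, so 16 more Fridays after the first → 17.

17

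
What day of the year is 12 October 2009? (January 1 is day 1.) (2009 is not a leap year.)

285

Days in months before October: 31 + 28 + 31 + 30 + 31 + 30 + 31 + 31 + 30 = 273.
Plus 12 days into October → day 285.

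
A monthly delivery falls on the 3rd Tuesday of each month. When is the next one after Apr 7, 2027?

Apr 20, 2027

Apr 2027 starts on a Thursday; its first Tuesday is the 6th, so the 3rd Tuesday is the 20th — Apr 20, 2027.
Apr 20, 2027 is after Apr 7, 2027, so that is the next one.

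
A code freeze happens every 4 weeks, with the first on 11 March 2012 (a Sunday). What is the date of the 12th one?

13 January 2013

The 12th occurrence is 11 intervals after the first: 11 × 28 = 308 days after 11 March 2012.
March has 31 days — 20 days to the end of March leaves 288.
April has 30 days (258 left).
May has 31 days (227 left).
June has 30 days (197 left).
July has 31 days (166 left).
August has 31 days (135 left).
September has 30 days (105 left).
October has 31 days (74 left).
November has 30 days (44 left).
December has 31 days (13 left).
13 days into January → 13 January 2013.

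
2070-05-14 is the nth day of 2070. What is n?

Days in months before May: 31 + 28 + 31 + 30 = 120.
Plus 14 days into May → day 134.

134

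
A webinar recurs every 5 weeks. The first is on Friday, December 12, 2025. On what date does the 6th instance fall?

June 5, 2026

The 6th occurrence is 5 intervals after the first: 5 × 35 = 175 days after December 12, 2025.
December has 31 days — 19 days to the end of December leaves 156.
January has 31 days (125 left).
February has 28 days (97 left).
March has 31 days (66 left).
April has 30 days (36 left).
May has 31 days (5 left).
5 days into June → June 5, 2026.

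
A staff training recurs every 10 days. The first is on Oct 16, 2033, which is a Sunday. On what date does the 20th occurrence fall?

The 20th occurrence is 19 intervals after the first: 19 × 10 = 190 days after Oct 16, 2033.
Oct has 31 days — 15 days to the end of Oct leaves 175.
Nov has 30 days (145 left).
Dec has 31 days (114 left).
Jan has 31 days (83 left).
Feb has 28 days (55 left).
Mar has 31 days (24 left).
24 days into Apr → Apr 24, 2034.

Apr 24, 2034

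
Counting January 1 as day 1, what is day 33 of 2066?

2 February 2066

January has 31 days (33 − 31 = 2 remain).
2 into February → February 2.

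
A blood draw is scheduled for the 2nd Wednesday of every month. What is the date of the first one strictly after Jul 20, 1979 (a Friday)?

Aug 8, 1979

Jul 1979 starts on a Sunday; its first Wednesday is the 4th, so the 2nd Wednesday is the 11th — Jul 11, 1979.
That is not after Jul 20, 1979, so look at Aug 1979.
Aug 1979 starts on a Wednesday; its first Wednesday is the 1st, so the 2nd Wednesday is the 8th — Aug 8, 1979.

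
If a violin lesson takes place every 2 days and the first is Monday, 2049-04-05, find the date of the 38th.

2049-06-18

The 38th occurrence is 37 intervals after the first: 37 × 2 = 74 days after 2049-04-05.
April has 30 days — 25 days to the end of April leaves 49.
May has 31 days (18 left).
18 days into June → 2049-06-18.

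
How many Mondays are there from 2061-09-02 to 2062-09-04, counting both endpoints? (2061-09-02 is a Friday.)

2061-09-02 is a Friday; the first Monday on or after it is 2061-09-05 (3 days later).
From 2061-09-05 to 2062-09-04: 117 + 247 = 364 days (rest of 2061, to 2062-09-04 in 2062).
364 ÷ 7 = 52 full weeks with remainder 0, so 52 more Mondays after the first → 53.

53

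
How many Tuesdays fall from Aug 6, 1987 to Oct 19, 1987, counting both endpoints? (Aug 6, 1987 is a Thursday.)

Aug 6, 1987 is a Thursday; the first Tuesday on or after it is Aug 11, 1987 (5 days later).
From Aug 11, 1987 to Oct 19, 1987: 20 + 30 + 19 = 69 days (rest of Aug, Sep, Oct).
69 ÷ 7 = 9 full weeks with remainder 6, so 9 more Tuesdays after the first → 10.

10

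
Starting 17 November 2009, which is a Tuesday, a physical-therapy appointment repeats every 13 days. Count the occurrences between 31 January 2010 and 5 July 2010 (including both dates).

Occurrences land 13·i days after 17 November 2009 for i = 0, 1, 2, …
31 January 2010 is 75 days after the start; 75 ÷ 13 = 5 remainder 10; since the remainder is 10, round up to i = 6. First occurrence in the window: #7 on 3 February 2010 (6×13 = 78 days in).
5 July 2010 is 230 days after the start; 230 ÷ 13 = 17 remainder 9. Last occurrence in the window: #18 on 26 June 2010.
Occurrences #7 through #18: 12 in total.

12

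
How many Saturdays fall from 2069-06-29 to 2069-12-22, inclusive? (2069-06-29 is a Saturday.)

2069-06-29 is a Saturday; the first Saturday on or after it is 2069-06-29.
From 2069-06-29 to 2069-12-22: 1 + 31 + 31 + 30 + 31 + 30 + 22 = 176 days (rest of June, July, August, September, October, November, December).
176 ÷ 7 = 25 full weeks with remainder 1, so 25 more Saturdays after the first → 26.

26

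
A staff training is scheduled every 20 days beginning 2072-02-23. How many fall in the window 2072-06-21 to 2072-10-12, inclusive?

Occurrences land 20·i days after 2072-02-23 for i = 0, 1, 2, …
2072-06-21 is 119 days after the start; 119 ÷ 20 = 5 remainder 19; since the remainder is 19, round up to i = 6. First occurrence in the window: #7 on 2072-06-22 (6×20 = 120 days in).
2072-10-12 is 232 days after the start; 232 ÷ 20 = 11 remainder 12. Last occurrence in the window: #12 on 2072-09-30.
Occurrences #7 through #12: 6 in total.

6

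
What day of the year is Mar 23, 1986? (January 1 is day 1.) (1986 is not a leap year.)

82

Days in months before Mar: 31 + 28 = 59.
Plus 23 days into Mar → day 82.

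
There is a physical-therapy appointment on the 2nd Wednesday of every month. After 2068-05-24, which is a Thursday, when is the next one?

May 2068 starts on a Tuesday; its first Wednesday is the 2nd, so the 2nd Wednesday is the 9th — 2068-05-09.
That is not after 2068-05-24, so look at June 2068.
June 2068 starts on a Friday; its first Wednesday is the 6th, so the 2nd Wednesday is the 13th — 2068-06-13.

2068-06-13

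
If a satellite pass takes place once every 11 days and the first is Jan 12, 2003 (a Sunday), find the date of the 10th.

The 10th occurrence is 9 intervals after the first: 9 × 11 = 99 days after Jan 12, 2003.
Jan has 31 days — 19 days to the end of Jan leaves 80.
Feb has 28 days (52 left).
Mar has 31 days (21 left).
21 days into Apr → Apr 21, 2003.

Apr 21, 2003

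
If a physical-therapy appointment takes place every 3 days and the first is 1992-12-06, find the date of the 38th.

The 38th occurrence is 37 intervals after the first: 37 × 3 = 111 days after 1992-12-06.
December has 31 days — 25 days to the end of December leaves 86.
January has 31 days (55 left).
February has 28 days (27 left).
27 days into March → 1993-03-27.

1993-03-27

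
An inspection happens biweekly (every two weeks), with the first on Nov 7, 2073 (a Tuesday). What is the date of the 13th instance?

The 13th occurrence is 12 intervals after the first: 12 × 14 = 168 days after Nov 7, 2073.
Nov has 30 days — 23 days to the end of Nov leaves 145.
Dec has 31 days (114 left).
Jan has 31 days (83 left).
Feb has 28 days (55 left).
Mar has 31 days (24 left).
24 days into Apr → Apr 24, 2074.

Apr 24, 2074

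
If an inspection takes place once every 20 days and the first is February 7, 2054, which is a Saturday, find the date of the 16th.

December 4, 2054

The 16th occurrence is 15 intervals after the first: 15 × 20 = 300 days after February 7, 2054.
February has 28 days — 21 days to the end of February leaves 279.
March has 31 days (248 left).
April has 30 days (218 left).
May has 31 days (187 left).
June has 30 days (157 left).
July has 31 days (126 left).
August has 31 days (95 left).
September has 30 days (65 left).
October has 31 days (34 left).
November has 30 days (4 left).
4 days into December → December 4, 2054.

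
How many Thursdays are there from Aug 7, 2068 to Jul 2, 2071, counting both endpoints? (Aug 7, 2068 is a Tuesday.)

152

Aug 7, 2068 is a Tuesday; the first Thursday on or after it is Aug 9, 2068 (2 days later).
From Aug 9, 2068 to Jul 2, 2071: 144 + 365 + 365 + 183 = 1057 days (rest of 2068, 2069, 2070, to Jul 2, 2071 in 2071).
1057 ÷ 7 = 151 full weeks with remainder 0, so 151 more Thursdays after the first → 152.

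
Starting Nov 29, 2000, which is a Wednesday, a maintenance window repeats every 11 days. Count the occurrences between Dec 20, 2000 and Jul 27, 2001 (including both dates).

20

Occurrences land 11·i days after Nov 29, 2000 for i = 0, 1, 2, …
Dec 20, 2000 is 21 days after the start; 21 ÷ 11 = 1 remainder 10; since the remainder is 10, round up to i = 2. First occurrence in the window: #3 on Dec 21, 2000 (2×11 = 22 days in).
Jul 27, 2001 is 240 days after the start; 240 ÷ 11 = 21 remainder 9. Last occurrence in the window: #22 on Jul 18, 2001.
Occurrences #3 through #22: 20 in total.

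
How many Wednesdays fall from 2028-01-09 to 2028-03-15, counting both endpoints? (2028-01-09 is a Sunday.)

2028-01-09 is a Sunday; the first Wednesday on or after it is 2028-01-12 (3 days later).
From 2028-01-12 to 2028-03-15: 19 + 29 + 15 = 63 days (rest of January, February, March).
63 ÷ 7 = 9 full weeks with remainder 0, so 9 more Wednesdays after the first → 10.

10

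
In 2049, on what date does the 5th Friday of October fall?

2049-10-29

The first Friday of October 2049 is October 1.
The 5th Friday is 4 weeks later: 1 + 28 = 29.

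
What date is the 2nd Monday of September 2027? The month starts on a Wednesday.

September 13, 2027

September 2027 begins on a Wednesday, so the first Monday is September 6 (5 days later).
The 2nd Monday is 1 weeks later: 6 + 7 = 13.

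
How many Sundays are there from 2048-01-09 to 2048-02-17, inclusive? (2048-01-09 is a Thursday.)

2048-01-09 is a Thursday; the first Sunday on or after it is 2048-01-12 (3 days later).
From 2048-01-12 to 2048-02-17: 19 + 17 = 36 days (rest of January, February).
36 ÷ 7 = 5 full weeks with remainder 1, so 5 more Sundays after the first → 6.

6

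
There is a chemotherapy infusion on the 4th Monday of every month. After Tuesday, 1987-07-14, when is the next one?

July 1987 starts on a Wednesday; its first Monday is the 6th, so the 4th Monday is the 27th — 1987-07-27.
1987-07-27 is after 1987-07-14, so that is the next one.

1987-07-27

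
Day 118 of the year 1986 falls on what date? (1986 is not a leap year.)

January has 31 days (118 − 31 = 87 remain).
February has 28 days (87 − 28 = 59 remain).
March has 31 days (59 − 31 = 28 remain).
28 into April → April 28.

April 28, 1986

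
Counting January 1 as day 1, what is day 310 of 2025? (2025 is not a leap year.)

November 6, 2025

January has 31 days (310 − 31 = 279 remain).
February has 28 days (279 − 28 = 251 remain).
March has 31 days (251 − 31 = 220 remain).
April has 30 days (220 − 30 = 190 remain).
May has 31 days (190 − 31 = 159 remain).
June has 30 days (159 − 30 = 129 remain).
July has 31 days (129 − 31 = 98 remain).
August has 31 days (98 − 31 = 67 remain).
September has 30 days (67 − 30 = 37 remain).
October has 31 days (37 − 31 = 6 remain).
6 into November → November 6.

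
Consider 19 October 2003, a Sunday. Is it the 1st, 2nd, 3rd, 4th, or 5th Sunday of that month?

3rd

Day 19 falls in week ⌈19/7⌉ of the month.
Days 1–7 hold the 1st Sunday, 8–14 the 2nd, 15–21 the 3rd, 22–28 the 4th, 29–31 the 5th.
19 is in the range for the 3rd.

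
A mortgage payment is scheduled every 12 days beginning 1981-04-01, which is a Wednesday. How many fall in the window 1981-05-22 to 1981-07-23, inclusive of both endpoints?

Occurrences land 12·i days after 1981-04-01 for i = 0, 1, 2, …
1981-05-22 is 51 days after the start; 51 ÷ 12 = 4 remainder 3; since the remainder is 3, round up to i = 5. First occurrence in the window: #6 on 1981-05-31 (5×12 = 60 days in).
1981-07-23 is 113 days after the start; 113 ÷ 12 = 9 remainder 5. Last occurrence in the window: #10 on 1981-07-18.
Occurrences #6 through #10: 5 in total.

5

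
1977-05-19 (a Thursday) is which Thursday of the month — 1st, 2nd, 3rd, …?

3rd

Day 19 falls in week ⌈19/7⌉ of the month.
Days 1–7 hold the 1st Thursday, 8–14 the 2nd, 15–21 the 3rd, 22–28 the 4th, 29–31 the 5th.
19 is in the range for the 3rd.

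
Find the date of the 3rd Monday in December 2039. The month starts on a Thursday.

December 2039 begins on a Thursday, so the first Monday is December 5 (4 days later).
The 3rd Monday is 2 weeks later: 5 + 14 = 19.

2039-12-19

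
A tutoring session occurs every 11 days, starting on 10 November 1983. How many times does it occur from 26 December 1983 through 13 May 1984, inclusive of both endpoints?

Occurrences land 11·i days after 10 November 1983 for i = 0, 1, 2, …
26 December 1983 is 46 days after the start; 46 ÷ 11 = 4 remainder 2; since the remainder is 2, round up to i = 5. First occurrence in the window: #6 on 4 January 1984 (5×11 = 55 days in).
13 May 1984 is 185 days after the start; 185 ÷ 11 = 16 remainder 9. Last occurrence in the window: #17 on 4 May 1984.
Occurrences #6 through #17: 12 in total.

12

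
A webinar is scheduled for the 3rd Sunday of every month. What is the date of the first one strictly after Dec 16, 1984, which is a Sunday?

Dec 1984 starts on a Saturday; its first Sunday is the 2nd, so the 3rd Sunday is the 16th — Dec 16, 1984.
That is not after Dec 16, 1984, so look at Jan 1985.
Jan 1985 starts on a Tuesday; its first Sunday is the 6th, so the 3rd Sunday is the 20th — Jan 20, 1985.

Jan 20, 1985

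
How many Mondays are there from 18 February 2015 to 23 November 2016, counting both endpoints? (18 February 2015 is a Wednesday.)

18 February 2015 is a Wednesday; the first Monday on or after it is 23 February 2015 (5 days later).
From 23 February 2015 to 23 November 2016: 311 + 328 = 639 days (rest of 2015, to 23 November 2016 in 2016).
639 ÷ 7 = 91 full weeks with remainder 2, so 91 more Mondays after the first → 92.

92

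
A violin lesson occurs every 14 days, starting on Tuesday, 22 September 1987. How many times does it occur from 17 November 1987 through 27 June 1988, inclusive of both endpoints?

16

Occurrences land 14·i days after 22 September 1987 for i = 0, 1, 2, …
17 November 1987 is 56 days after the start; 56 ÷ 14 = 4 remainder 0. First occurrence in the window: #5 on 17 November 1987 (4×14 = 56 days in).
27 June 1988 is 279 days after the start; 279 ÷ 14 = 19 remainder 13. Last occurrence in the window: #20 on 14 June 1988.
Occurrences #5 through #20: 16 in total.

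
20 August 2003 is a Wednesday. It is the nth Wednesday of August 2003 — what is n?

Day 20 falls in week ⌈20/7⌉ of the month.
Days 1–7 hold the 1st Wednesday, 8–14 the 2nd, 15–21 the 3rd, 22–28 the 4th, 29–31 the 5th.
20 is in the range for the 3rd.

3rd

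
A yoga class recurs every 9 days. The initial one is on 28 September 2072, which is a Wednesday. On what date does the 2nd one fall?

7 October 2072

The 2nd occurrence is 1 interval after the first: 1 × 9 = 9 days after 28 September 2072.
September has 30 days — 2 days to the end of September leaves 7.
7 days into October → 7 October 2072.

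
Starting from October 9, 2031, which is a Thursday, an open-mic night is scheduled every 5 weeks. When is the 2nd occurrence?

The 2nd occurrence is 1 interval after the first: 1 × 35 = 35 days after October 9, 2031.
October has 31 days — 22 days to the end of October leaves 13.
13 days into November → November 13, 2031.

November 13, 2031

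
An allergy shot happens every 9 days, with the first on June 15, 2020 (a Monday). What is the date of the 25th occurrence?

The 25th occurrence is 24 intervals after the first: 24 × 9 = 216 days after June 15, 2020.
June has 30 days — 15 days to the end of June leaves 201.
July has 31 days (170 left).
August has 31 days (139 left).
September has 30 days (109 left).
October has 31 days (78 left).
November has 30 days (48 left).
December has 31 days (17 left).
17 days into January → January 17, 2021.

January 17, 2021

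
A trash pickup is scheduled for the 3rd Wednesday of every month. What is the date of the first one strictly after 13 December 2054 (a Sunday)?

16 December 2054

December 2054 starts on a Tuesday; its first Wednesday is the 2nd, so the 3rd Wednesday is the 16th — 16 December 2054.
16 December 2054 is after 13 December 2054, so that is the next one.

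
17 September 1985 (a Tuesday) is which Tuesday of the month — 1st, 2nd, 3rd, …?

3rd

Day 17 falls in week ⌈17/7⌉ of the month.
Days 1–7 hold the 1st Tuesday, 8–14 the 2nd, 15–21 the 3rd, 22–28 the 4th, 29–31 the 5th.
17 is in the range for the 3rd.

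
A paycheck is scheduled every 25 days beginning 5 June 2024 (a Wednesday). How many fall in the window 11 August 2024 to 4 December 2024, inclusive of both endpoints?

Occurrences land 25·i days after 5 June 2024 for i = 0, 1, 2, …
11 August 2024 is 67 days after the start; 67 ÷ 25 = 2 remainder 17; since the remainder is 17, round up to i = 3. First occurrence in the window: #4 on 19 August 2024 (3×25 = 75 days in).
4 December 2024 is 182 days after the start; 182 ÷ 25 = 7 remainder 7. Last occurrence in the window: #8 on 27 November 2024.
Occurrences #4 through #8: 5 in total.

5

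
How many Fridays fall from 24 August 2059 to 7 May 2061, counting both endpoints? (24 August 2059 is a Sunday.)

89

24 August 2059 is a Sunday; the first Friday on or after it is 29 August 2059 (5 days later).
From 29 August 2059 to 7 May 2061: 124 + 366 + 127 = 617 days (rest of 2059, 2060, to 7 May 2061 in 2061).
617 ÷ 7 = 88 full weeks with remainder 1, so 88 more Fridays after the first → 89.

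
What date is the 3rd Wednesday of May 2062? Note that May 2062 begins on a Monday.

May 2062 begins on a Monday, so the first Wednesday is May 3 (2 days later).
The 3rd Wednesday is 2 weeks later: 3 + 14 = 17.

2062-05-17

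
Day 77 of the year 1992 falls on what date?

Mar 17, 1992

Jan has 31 days (77 − 31 = 46 remain).
Feb has 29 days (46 − 29 = 17 remain).
17 into Mar → Mar 17.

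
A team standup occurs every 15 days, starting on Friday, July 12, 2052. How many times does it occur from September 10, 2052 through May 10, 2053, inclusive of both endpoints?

17

Occurrences land 15·i days after July 12, 2052 for i = 0, 1, 2, …
September 10, 2052 is 60 days after the start; 60 ÷ 15 = 4 remainder 0. First occurrence in the window: #5 on September 10, 2052 (4×15 = 60 days in).
May 10, 2053 is 302 days after the start; 302 ÷ 15 = 20 remainder 2. Last occurrence in the window: #21 on May 8, 2053.
Occurrences #5 through #21: 17 in total.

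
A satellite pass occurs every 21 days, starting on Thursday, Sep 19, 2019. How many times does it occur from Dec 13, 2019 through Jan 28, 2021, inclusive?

19

Occurrences land 21·i days after Sep 19, 2019 for i = 0, 1, 2, …
Dec 13, 2019 is 85 days after the start; 85 ÷ 21 = 4 remainder 1; since the remainder is 1, round up to i = 5. First occurrence in the window: #6 on Jan 2, 2020 (5×21 = 105 days in).
Jan 28, 2021 is 497 days after the start; 497 ÷ 21 = 23 remainder 14. Last occurrence in the window: #24 on Jan 14, 2021.
Occurrences #6 through #24: 19 in total.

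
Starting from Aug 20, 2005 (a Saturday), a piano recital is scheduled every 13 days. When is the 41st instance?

Jan 22, 2007

The 41st occurrence is 40 intervals after the first: 40 × 13 = 520 days after Aug 20, 2005.
Aug has 31 days — 11 days to the end of Aug leaves 509.
From end of Aug to end of 2005 is 122 days (387 left).
2006 has 365 days (22 left).
22 days into Jan → Jan 22, 2007.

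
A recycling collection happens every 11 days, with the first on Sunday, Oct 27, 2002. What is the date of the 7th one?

Jan 1, 2003

The 7th occurrence is 6 intervals after the first: 6 × 11 = 66 days after Oct 27, 2002.
Oct has 31 days — 4 days to the end of Oct leaves 62.
Nov has 30 days (32 left).
Dec has 31 days (1 left).
1 day into Jan → Jan 1, 2003.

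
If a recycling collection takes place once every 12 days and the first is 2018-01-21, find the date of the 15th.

The 15th occurrence is 14 intervals after the first: 14 × 12 = 168 days after 2018-01-21.
January has 31 days — 10 days to the end of January leaves 158.
February has 28 days (130 left).
March has 31 days (99 left).
April has 30 days (69 left).
May has 31 days (38 left).
June has 30 days (8 left).
8 days into July → 2018-07-08.

2018-07-08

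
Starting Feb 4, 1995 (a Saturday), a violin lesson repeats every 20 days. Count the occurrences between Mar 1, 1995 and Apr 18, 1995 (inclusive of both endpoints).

Occurrences land 20·i days after Feb 4, 1995 for i = 0, 1, 2, …
Mar 1, 1995 is 25 days after the start; 25 ÷ 20 = 1 remainder 5; since the remainder is 5, round up to i = 2. First occurrence in the window: #3 on Mar 16, 1995 (2×20 = 40 days in).
Apr 18, 1995 is 73 days after the start; 73 ÷ 20 = 3 remainder 13. Last occurrence in the window: #4 on Apr 5, 1995.
Occurrences #3 through #4: 2 in total.

2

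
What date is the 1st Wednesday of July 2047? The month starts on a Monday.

July 3, 2047

July 2047 begins on a Monday, so the first Wednesday is July 3 (2 days later).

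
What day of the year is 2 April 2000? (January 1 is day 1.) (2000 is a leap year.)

93

Days in months before April: 31 + 29 + 31 = 91.
Plus 2 days into April → day 93.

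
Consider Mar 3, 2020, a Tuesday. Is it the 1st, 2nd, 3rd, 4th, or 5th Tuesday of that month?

1st

Day 3 falls in week ⌈3/7⌉ of the month.
Days 1–7 hold the 1st Tuesday, 8–14 the 2nd, 15–21 the 3rd, 22–28 the 4th, 29–31 the 5th.
3 is in the range for the 1st.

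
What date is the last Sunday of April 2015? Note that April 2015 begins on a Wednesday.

April 2015 begins on a Wednesday, so the first Sunday is April 5 (4 days later).
April 2015 has 30 days. Adding weeks: 5, 12, 19, 26 — the last one ≤ 30 is the 26th.

26 April 2015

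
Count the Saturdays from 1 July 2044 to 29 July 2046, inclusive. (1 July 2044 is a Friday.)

1 July 2044 is a Friday; the first Saturday on or after it is 2 July 2044 (1 day later).
From 2 July 2044 to 29 July 2046: 182 + 365 + 210 = 757 days (rest of 2044, 2045, to 29 July 2046 in 2046).
757 ÷ 7 = 108 full weeks with remainder 1, so 108 more Saturdays after the first → 109.

109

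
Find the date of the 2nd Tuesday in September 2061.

The first Tuesday of September 2061 is September 6.
The 2nd Tuesday is 1 weeks later: 6 + 7 = 13.

2061-09-13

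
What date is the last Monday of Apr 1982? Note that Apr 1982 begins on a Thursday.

Apr 1982 begins on a Thursday, so the first Monday is Apr 5 (4 days later).
Apr 1982 has 30 days. Adding weeks: 5, 12, 19, 26 — the last one ≤ 30 is the 26th.

Apr 26, 1982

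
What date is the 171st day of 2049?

Jun 20, 2049

Jan has 31 days (171 − 31 = 140 remain).
Feb has 28 days (140 − 28 = 112 remain).
Mar has 31 days (112 − 31 = 81 remain).
Apr has 30 days (81 − 30 = 51 remain).
May has 31 days (51 − 31 = 20 remain).
20 into Jun → Jun 20.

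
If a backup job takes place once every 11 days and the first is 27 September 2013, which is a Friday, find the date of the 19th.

The 19th occurrence is 18 intervals after the first: 18 × 11 = 198 days after 27 September 2013.
September has 30 days — 3 days to the end of September leaves 195.
October has 31 days (164 left).
November has 30 days (134 left).
December has 31 days (103 left).
January has 31 days (72 left).
February has 28 days (44 left).
March has 31 days (13 left).
13 days into April → 13 April 2014.

13 April 2014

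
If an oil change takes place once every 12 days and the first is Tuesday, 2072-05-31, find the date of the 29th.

The 29th occurrence is 28 intervals after the first: 28 × 12 = 336 days after 2072-05-31.
May has 31 days — 0 days to the end of May leaves 336.
June has 30 days (306 left).
July has 31 days (275 left).
August has 31 days (244 left).
September has 30 days (214 left).
October has 31 days (183 left).
November has 30 days (153 left).
December has 31 days (122 left).
January has 31 days (91 left).
February has 28 days (63 left).
March has 31 days (32 left).
April has 30 days (2 left).
2 days into May → 2073-05-02.

2073-05-02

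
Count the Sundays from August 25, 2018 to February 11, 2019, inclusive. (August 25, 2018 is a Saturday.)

25

August 25, 2018 is a Saturday; the first Sunday on or after it is August 26, 2018 (1 day later).
From August 26, 2018 to February 11, 2019: 5 + 30 + 31 + 30 + 31 + 31 + 11 = 169 days (rest of August, September, October, November, December, January, February).
169 ÷ 7 = 24 full weeks with remainder 1, so 24 more Sundays after the first → 25.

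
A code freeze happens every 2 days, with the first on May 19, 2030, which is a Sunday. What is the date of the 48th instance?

August 21, 2030

The 48th occurrence is 47 intervals after the first: 47 × 2 = 94 days after May 19, 2030.
May has 31 days — 12 days to the end of May leaves 82.
June has 30 days (52 left).
July has 31 days (21 left).
21 days into August → August 21, 2030.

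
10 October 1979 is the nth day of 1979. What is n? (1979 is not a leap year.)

Days in months before October: 31 + 28 + 31 + 30 + 31 + 30 + 31 + 31 + 30 = 273.
Plus 10 days into October → day 283.

283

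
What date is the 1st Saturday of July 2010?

July 2010 begins on a Thursday, so the first Saturday is July 3 (2 days later).

2010-07-03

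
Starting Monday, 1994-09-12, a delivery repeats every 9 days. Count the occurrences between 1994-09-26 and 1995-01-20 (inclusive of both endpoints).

Occurrences land 9·i days after 1994-09-12 for i = 0, 1, 2, …
1994-09-26 is 14 days after the start; 14 ÷ 9 = 1 remainder 5; since the remainder is 5, round up to i = 2. First occurrence in the window: #3 on 1994-09-30 (2×9 = 18 days in).
1995-01-20 is 130 days after the start; 130 ÷ 9 = 14 remainder 4. Last occurrence in the window: #15 on 1995-01-16.
Occurrences #3 through #15: 13 in total.

13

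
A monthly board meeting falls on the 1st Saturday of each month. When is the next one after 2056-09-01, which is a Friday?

2056-09-02

September 2056 starts on a Friday, so its 1st Saturday is 2056-09-02 (1 day in).
2056-09-02 is after 2056-09-01, so that is the next one.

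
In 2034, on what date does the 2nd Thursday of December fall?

The first Thursday of December 2034 is December 7.
The 2nd Thursday is 1 weeks later: 7 + 7 = 14.

December 14, 2034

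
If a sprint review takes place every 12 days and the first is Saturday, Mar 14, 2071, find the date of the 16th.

Sep 10, 2071

The 16th occurrence is 15 intervals after the first: 15 × 12 = 180 days after Mar 14, 2071.
Mar has 31 days — 17 days to the end of Mar leaves 163.
Apr has 30 days (133 left).
May has 31 days (102 left).
Jun has 30 days (72 left).
Jul has 31 days (41 left).
Aug has 31 days (10 left).
10 days into Sep → Sep 10, 2071.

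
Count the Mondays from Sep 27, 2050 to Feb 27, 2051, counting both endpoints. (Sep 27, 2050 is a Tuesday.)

22

Sep 27, 2050 is a Tuesday; the first Monday on or after it is Oct 3, 2050 (6 days later).
From Oct 3, 2050 to Feb 27, 2051: 28 + 30 + 31 + 31 + 27 = 147 days (rest of Oct, Nov, Dec, Jan, Feb).
147 ÷ 7 = 21 full weeks with remainder 0, so 21 more Mondays after the first → 22.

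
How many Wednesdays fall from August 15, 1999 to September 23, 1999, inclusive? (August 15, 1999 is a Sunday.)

6

August 15, 1999 is a Sunday; the first Wednesday on or after it is August 18, 1999 (3 days later).
From August 18, 1999 to September 23, 1999: 13 + 23 = 36 days (rest of August, September).
36 ÷ 7 = 5 full weeks with remainder 1, so 5 more Wednesdays after the first → 6.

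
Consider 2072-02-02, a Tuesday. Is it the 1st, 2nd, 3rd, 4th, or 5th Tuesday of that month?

Day 2 falls in week ⌈2/7⌉ of the month.
Days 1–7 hold the 1st Tuesday, 8–14 the 2nd, 15–21 the 3rd, 22–28 the 4th, 29–31 the 5th.
2 is in the range for the 1st.

1st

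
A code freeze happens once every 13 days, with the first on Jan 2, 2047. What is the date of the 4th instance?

Feb 10, 2047

The 4th occurrence is 3 intervals after the first: 3 × 13 = 39 days after Jan 2, 2047.
Jan has 31 days — 29 days to the end of Jan leaves 10.
10 days into Feb → Feb 10, 2047.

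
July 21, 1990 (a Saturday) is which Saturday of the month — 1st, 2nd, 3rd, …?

3rd

Day 21 falls in week ⌈21/7⌉ of the month.
Days 1–7 hold the 1st Saturday, 8–14 the 2nd, 15–21 the 3rd, 22–28 the 4th, 29–31 the 5th.
21 is in the range for the 3rd.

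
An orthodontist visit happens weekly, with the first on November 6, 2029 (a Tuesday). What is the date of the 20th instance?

March 19, 2030

The 20th occurrence is 19 intervals after the first: 19 × 7 = 133 days after November 6, 2029.
November has 30 days — 24 days to the end of November leaves 109.
December has 31 days (78 left).
January has 31 days (47 left).
February has 28 days (19 left).
19 days into March → March 19, 2030.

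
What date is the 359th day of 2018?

January has 31 days (359 − 31 = 328 remain).
February has 28 days (328 − 28 = 300 remain).
March has 31 days (300 − 31 = 269 remain).
April has 30 days (269 − 30 = 239 remain).
May has 31 days (239 − 31 = 208 remain).
June has 30 days (208 − 30 = 178 remain).
July has 31 days (178 − 31 = 147 remain).
August has 31 days (147 − 31 = 116 remain).
September has 30 days (116 − 30 = 86 remain).
October has 31 days (86 − 31 = 55 remain).
November has 30 days (55 − 30 = 25 remain).
25 into December → December 25.

25 December 2018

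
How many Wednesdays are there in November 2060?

4

2060-11-01 is a Monday; the first Wednesday on or after it is 2060-11-03 (2 days later).
From 2060-11-03 to 2060-11-30 is 30 − 3 = 27 days.
27 ÷ 7 = 3 full weeks with remainder 6, so 3 more Wednesdays after the first → 4.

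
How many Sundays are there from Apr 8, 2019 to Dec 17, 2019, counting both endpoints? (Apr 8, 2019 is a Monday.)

Apr 8, 2019 is a Monday; the first Sunday on or after it is Apr 14, 2019 (6 days later).
From Apr 14, 2019 to Dec 17, 2019: 16 + 31 + 30 + 31 + 31 + 30 + 31 + 30 + 17 = 247 days (rest of Apr, May, Jun, Jul, Aug, Sep, Oct, Nov, Dec).
247 ÷ 7 = 35 full weeks with remainder 2, so 35 more Sundays after the first → 36.

36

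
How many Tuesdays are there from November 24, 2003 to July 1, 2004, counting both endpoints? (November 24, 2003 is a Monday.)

32

November 24, 2003 is a Monday; the first Tuesday on or after it is November 25, 2003 (1 day later).
From November 25, 2003 to July 1, 2004: 5 + 31 + 31 + 29 + 31 + 30 + 31 + 30 + 1 = 219 days (rest of November, December, January, February, March, April, May, June, July).
219 ÷ 7 = 31 full weeks with remainder 2, so 31 more Tuesdays after the first → 32.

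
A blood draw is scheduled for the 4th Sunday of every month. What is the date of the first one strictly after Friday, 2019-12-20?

2019-12-22

December 2019 starts on a Sunday; its first Sunday is the 1st, so the 4th Sunday is the 22nd — 2019-12-22.
2019-12-22 is after 2019-12-20, so that is the next one.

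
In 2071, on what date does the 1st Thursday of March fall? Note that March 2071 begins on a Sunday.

5 March 2071

March 2071 begins on a Sunday, so the first Thursday is March 5 (4 days later).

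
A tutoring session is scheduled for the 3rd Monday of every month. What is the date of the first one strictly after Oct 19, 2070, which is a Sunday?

Oct 20, 2070

Oct 2070 starts on a Wednesday; its first Monday is the 6th, so the 3rd Monday is the 20th — Oct 20, 2070.
Oct 20, 2070 is after Oct 19, 2070, so that is the next one.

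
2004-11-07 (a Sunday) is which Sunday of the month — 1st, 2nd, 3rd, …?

Day 7 falls in week ⌈7/7⌉ of the month.
Days 1–7 hold the 1st Sunday, 8–14 the 2nd, 15–21 the 3rd, 22–28 the 4th, 29–31 the 5th.
7 is in the range for the 1st.

1st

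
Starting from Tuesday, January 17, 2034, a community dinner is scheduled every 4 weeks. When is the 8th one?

The 8th occurrence is 7 intervals after the first: 7 × 28 = 196 days after January 17, 2034.
January has 31 days — 14 days to the end of January leaves 182.
February has 28 days (154 left).
March has 31 days (123 left).
April has 30 days (93 left).
May has 31 days (62 left).
June has 30 days (32 left).
July has 31 days (1 left).
1 day into August → August 1, 2034.

August 1, 2034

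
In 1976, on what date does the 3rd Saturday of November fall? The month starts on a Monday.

November 20, 1976

November 1976 begins on a Monday, so the first Saturday is November 6 (5 days later).
The 3rd Saturday is 2 weeks later: 6 + 14 = 20.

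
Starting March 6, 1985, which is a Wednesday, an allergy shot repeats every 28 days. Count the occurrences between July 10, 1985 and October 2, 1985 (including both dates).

3

Occurrences land 28·i days after March 6, 1985 for i = 0, 1, 2, …
July 10, 1985 is 126 days after the start; 126 ÷ 28 = 4 remainder 14; since the remainder is 14, round up to i = 5. First occurrence in the window: #6 on July 24, 1985 (5×28 = 140 days in).
October 2, 1985 is 210 days after the start; 210 ÷ 28 = 7 remainder 14. Last occurrence in the window: #8 on September 18, 1985.
Occurrences #6 through #8: 3 in total.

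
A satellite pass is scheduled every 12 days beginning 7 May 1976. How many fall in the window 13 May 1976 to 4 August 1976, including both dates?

7

Occurrences land 12·i days after 7 May 1976 for i = 0, 1, 2, …
13 May 1976 is 6 days after the start; 6 ÷ 12 = 0 remainder 6; since the remainder is 6, round up to i = 1. First occurrence in the window: #2 on 19 May 1976 (1×12 = 12 days in).
4 August 1976 is 89 days after the start; 89 ÷ 12 = 7 remainder 5. Last occurrence in the window: #8 on 30 July 1976.
Occurrences #2 through #8: 7 in total.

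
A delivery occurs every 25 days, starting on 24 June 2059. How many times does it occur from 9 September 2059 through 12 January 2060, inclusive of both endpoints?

5

Occurrences land 25·i days after 24 June 2059 for i = 0, 1, 2, …
9 September 2059 is 77 days after the start; 77 ÷ 25 = 3 remainder 2; since the remainder is 2, round up to i = 4. First occurrence in the window: #5 on 2 October 2059 (4×25 = 100 days in).
12 January 2060 is 202 days after the start; 202 ÷ 25 = 8 remainder 2. Last occurrence in the window: #9 on 10 January 2060.
Occurrences #5 through #9: 5 in total.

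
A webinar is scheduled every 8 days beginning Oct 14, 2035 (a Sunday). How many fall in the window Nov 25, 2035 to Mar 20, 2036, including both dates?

Occurrences land 8·i days after Oct 14, 2035 for i = 0, 1, 2, …
Nov 25, 2035 is 42 days after the start; 42 ÷ 8 = 5 remainder 2; since the remainder is 2, round up to i = 6. First occurrence in the window: #7 on Dec 1, 2035 (6×8 = 48 days in).
Mar 20, 2036 is 158 days after the start; 158 ÷ 8 = 19 remainder 6. Last occurrence in the window: #20 on Mar 14, 2036.
Occurrences #7 through #20: 14 in total.

14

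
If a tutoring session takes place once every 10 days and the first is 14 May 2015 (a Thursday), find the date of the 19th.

The 19th occurrence is 18 intervals after the first: 18 × 10 = 180 days after 14 May 2015.
May has 31 days — 17 days to the end of May leaves 163.
June has 30 days (133 left).
July has 31 days (102 left).
August has 31 days (71 left).
September has 30 days (41 left).
October has 31 days (10 left).
10 days into November → 10 November 2015.

10 November 2015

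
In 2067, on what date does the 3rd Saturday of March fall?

2067-03-19

March 2067 begins on a Tuesday, so the first Saturday is March 5 (4 days later).
The 3rd Saturday is 2 weeks later: 5 + 14 = 19.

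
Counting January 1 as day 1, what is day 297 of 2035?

2035-10-24

January has 31 days (297 − 31 = 266 remain).
February has 28 days (266 − 28 = 238 remain).
March has 31 days (238 − 31 = 207 remain).
April has 30 days (207 − 30 = 177 remain).
May has 31 days (177 − 31 = 146 remain).
June has 30 days (146 − 30 = 116 remain).
July has 31 days (116 − 31 = 85 remain).
August has 31 days (85 − 31 = 54 remain).
September has 30 days (54 − 30 = 24 remain).
24 into October → October 24.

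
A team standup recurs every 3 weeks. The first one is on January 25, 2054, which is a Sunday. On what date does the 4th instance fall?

The 4th occurrence is 3 intervals after the first: 3 × 21 = 63 days after January 25, 2054.
January has 31 days — 6 days to the end of January leaves 57.
February has 28 days (29 left).
29 days into March → March 29, 2054.

March 29, 2054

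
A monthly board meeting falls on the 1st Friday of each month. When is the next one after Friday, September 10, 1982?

September 1982 starts on a Wednesday, so its 1st Friday is September 3, 1982 (2 days in).
That is not after September 10, 1982, so look at October 1982.
October 1982 starts on a Friday, so its 1st Friday is October 1, 1982.

October 1, 1982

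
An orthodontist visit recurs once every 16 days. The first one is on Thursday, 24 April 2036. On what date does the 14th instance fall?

The 14th occurrence is 13 intervals after the first: 13 × 16 = 208 days after 24 April 2036.
April has 30 days — 6 days to the end of April leaves 202.
May has 31 days (171 left).
June has 30 days (141 left).
July has 31 days (110 left).
August has 31 days (79 left).
September has 30 days (49 left).
October has 31 days (18 left).
18 days into November → 18 November 2036.

18 November 2036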